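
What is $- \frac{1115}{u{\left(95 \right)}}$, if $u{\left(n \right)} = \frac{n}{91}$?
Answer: $- \frac{20293}{19} \approx -1068.1$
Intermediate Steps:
$u{\left(n \right)} = \frac{n}{91}$ ($u{\left(n \right)} = n \frac{1}{91} = \frac{n}{91}$)
$- \frac{1115}{u{\left(95 \right)}} = - \frac{1115}{\frac{1}{91} \cdot 95} = - \frac{1115}{\frac{95}{91}} = \left(-1115\right) \frac{91}{95} = - \frac{20293}{19}$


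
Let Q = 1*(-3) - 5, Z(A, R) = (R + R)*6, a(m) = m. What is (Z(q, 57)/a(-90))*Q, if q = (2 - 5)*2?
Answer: 304/5 ≈ 60.800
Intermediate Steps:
q = -6 (q = -3*2 = -6)
Z(A, R) = 12*R (Z(A, R) = (2*R)*6 = 12*R)
Q = -8 (Q = -3 - 5 = -8)
(Z(q, 57)/a(-90))*Q = ((12*57)/(-90))*(-8) = (684*(-1/90))*(-8) = -38/5*(-8) = 304/5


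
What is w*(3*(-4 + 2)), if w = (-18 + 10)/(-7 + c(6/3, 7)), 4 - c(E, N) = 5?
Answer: -6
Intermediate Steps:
c(E, N) = -1 (c(E, N) = 4 - 1*5 = 4 - 5 = -1)
w = 1 (w = (-18 + 10)/(-7 - 1) = -8/(-8) = -8*(-1/8) = 1)
w*(3*(-4 + 2)) = 1*(3*(-4 + 2)) = 1*(3*(-2)) = 1*(-6) = -6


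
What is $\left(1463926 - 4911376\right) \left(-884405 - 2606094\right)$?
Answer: $12033320777550$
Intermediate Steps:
$\left(1463926 - 4911376\right) \left(-884405 - 2606094\right) = \left(-3447450\right) \left(-3490499\right) = 12033320777550$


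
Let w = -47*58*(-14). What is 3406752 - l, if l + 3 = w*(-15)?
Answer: 3979215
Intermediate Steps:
w = 38164 (w = -2726*(-14) = 38164)
l = -572463 (l = -3 + 38164*(-15) = -3 - 572460 = -572463)
3406752 - l = 3406752 - 1*(-572463) = 3406752 + 572463 = 3979215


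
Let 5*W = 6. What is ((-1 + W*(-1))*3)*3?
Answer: -99/5 ≈ -19.800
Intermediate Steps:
W = 6/5 (W = (⅕)*6 = 6/5 ≈ 1.2000)
((-1 + W*(-1))*3)*3 = ((-1 + (6/5)*(-1))*3)*3 = ((-1 - 6/5)*3)*3 = -11/5*3*3 = -33/5*3 = -99/5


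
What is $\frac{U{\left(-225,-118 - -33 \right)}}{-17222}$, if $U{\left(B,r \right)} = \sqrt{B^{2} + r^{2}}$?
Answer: $- \frac{5 \sqrt{2314}}{17222} \approx -0.013966$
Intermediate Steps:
$\frac{U{\left(-225,-118 - -33 \right)}}{-17222} = \frac{\sqrt{\left(-225\right)^{2} + \left(-118 - -33\right)^{2}}}{-17222} = \sqrt{50625 + \left(-118 + 33\right)^{2}} \left(- \frac{1}{17222}\right) = \sqrt{50625 + \left(-85\right)^{2}} \left(- \frac{1}{17222}\right) = \sqrt{50625 + 7225} \left(- \frac{1}{17222}\right) = \sqrt{57850} \left(- \frac{1}{17222}\right) = 5 \sqrt{2314} \left(- \frac{1}{17222}\right) = - \frac{5 \sqrt{2314}}{17222}$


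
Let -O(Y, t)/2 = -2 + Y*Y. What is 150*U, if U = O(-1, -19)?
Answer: 300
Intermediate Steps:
O(Y, t) = 4 - 2*Y**2 (O(Y, t) = -2*(-2 + Y*Y) = -2*(-2 + Y**2) = 4 - 2*Y**2)
U = 2 (U = 4 - 2*(-1)**2 = 4 - 2*1 = 4 - 2 = 2)
150*U = 150*2 = 300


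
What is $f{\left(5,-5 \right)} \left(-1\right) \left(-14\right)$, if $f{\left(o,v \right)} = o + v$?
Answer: $0$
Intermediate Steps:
$f{\left(5,-5 \right)} \left(-1\right) \left(-14\right) = \left(5 - 5\right) \left(-1\right) \left(-14\right) = 0 \left(-1\right) \left(-14\right) = 0 \left(-14\right) = 0$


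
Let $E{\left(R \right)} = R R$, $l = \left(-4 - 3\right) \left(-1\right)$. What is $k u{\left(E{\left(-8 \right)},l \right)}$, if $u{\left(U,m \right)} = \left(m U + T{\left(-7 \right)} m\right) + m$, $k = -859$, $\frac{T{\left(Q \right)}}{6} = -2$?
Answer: $-318689$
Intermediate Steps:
$T{\left(Q \right)} = -12$ ($T{\left(Q \right)} = 6 \left(-2\right) = -12$)
$l = 7$ ($l = \left(-7\right) \left(-1\right) = 7$)
$E{\left(R \right)} = R^{2}$
$u{\left(U,m \right)} = - 11 m + U m$ ($u{\left(U,m \right)} = \left(m U - 12 m\right) + m = \left(U m - 12 m\right) + m = \left(- 12 m + U m\right) + m = - 11 m + U m$)
$k u{\left(E{\left(-8 \right)},l \right)} = - 859 \cdot 7 \left(-11 + \left(-8\right)^{2}\right) = - 859 \cdot 7 \left(-11 + 64\right) = - 859 \cdot 7 \cdot 53 = \left(-859\right) 371 = -318689$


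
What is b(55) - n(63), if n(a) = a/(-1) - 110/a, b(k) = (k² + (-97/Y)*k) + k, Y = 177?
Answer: 11576986/3717 ≈ 3114.6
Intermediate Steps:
b(k) = k² + 80*k/177 (b(k) = (k² + (-97/177)*k) + k = (k² + (-97*1/177)*k) + k = (k² - 97*k/177) + k = k² + 80*k/177)
n(a) = -a - 110/a (n(a) = a*(-1) - 110/a = -a - 110/a)
b(55) - n(63) = (1/177)*55*(80 + 177*55) - (-1*63 - 110/63) = (1/177)*55*(80 + 9735) - (-63 - 110*1/63) = (1/177)*55*9815 - (-63 - 110/63) = 539825/177 - 1*(-4079/63) = 539825/177 + 4079/63 = 11576986/3717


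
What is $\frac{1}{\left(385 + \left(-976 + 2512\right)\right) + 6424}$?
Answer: $\frac{1}{8345} \approx 0.00011983$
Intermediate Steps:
$\frac{1}{\left(385 + \left(-976 + 2512\right)\right) + 6424} = \frac{1}{\left(385 + 1536\right) + 6424} = \frac{1}{1921 + 6424} = \frac{1}{8345}$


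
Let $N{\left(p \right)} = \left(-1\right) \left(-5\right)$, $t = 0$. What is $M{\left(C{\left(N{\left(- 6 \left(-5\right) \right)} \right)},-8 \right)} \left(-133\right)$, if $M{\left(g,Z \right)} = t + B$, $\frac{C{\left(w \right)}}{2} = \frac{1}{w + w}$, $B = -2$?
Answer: $266$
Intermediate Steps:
$N{\left(p \right)} = 5$
$C{\left(w \right)} = \frac{1}{w}$ ($C{\left(w \right)} = \frac{2}{w + w} = \frac{2}{2 w} = 2 \frac{1}{2 w} = \frac{1}{w}$)
$M{\left(g,Z \right)} = -2$ ($M{\left(g,Z \right)} = 0 - 2 = -2$)
$M{\left(C{\left(N{\left(- 6 \left(-5\right) \right)} \right)},-8 \right)} \left(-133\right) = \left(-2\right) \left(-133\right) = 266$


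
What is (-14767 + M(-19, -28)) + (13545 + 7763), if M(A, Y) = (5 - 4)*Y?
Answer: 6513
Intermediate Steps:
M(A, Y) = Y (M(A, Y) = 1*Y = Y)
(-14767 + M(-19, -28)) + (13545 + 7763) = (-14767 - 28) + (13545 + 7763) = -14795 + 21308 = 6513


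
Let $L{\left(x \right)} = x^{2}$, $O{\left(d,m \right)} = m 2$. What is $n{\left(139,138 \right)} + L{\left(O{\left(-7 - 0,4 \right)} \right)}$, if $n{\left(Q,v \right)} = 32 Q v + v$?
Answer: $614026$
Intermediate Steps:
$O{\left(d,m \right)} = 2 m$
$n{\left(Q,v \right)} = v + 32 Q v$ ($n{\left(Q,v \right)} = 32 Q v + v = v + 32 Q v$)
$n{\left(139,138 \right)} + L{\left(O{\left(-7 - 0,4 \right)} \right)} = 138 \left(1 + 32 \cdot 139\right) + \left(2 \cdot 4\right)^{2} = 138 \left(1 + 4448\right) + 8^{2} = 138 \cdot 4449 + 64 = 613962 + 64 = 614026$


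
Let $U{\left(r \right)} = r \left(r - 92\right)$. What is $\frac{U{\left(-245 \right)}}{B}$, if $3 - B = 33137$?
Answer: $- \frac{82565}{33134} \approx -2.4919$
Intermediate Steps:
$B = -33134$ ($B = 3 - 33137 = -33134$)
$U{\left(r \right)} = r \left(-92 + r\right)$
$\frac{U{\left(-245 \right)}}{B} = \frac{\left(-245\right) \left(-92 - 245\right)}{-33134} = \left(-245\right) \left(-337\right) \left(- \frac{1}{33134}\right) = 82565 \left(- \frac{1}{33134}\right) = - \frac{82565}{33134}$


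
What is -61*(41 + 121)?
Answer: -9882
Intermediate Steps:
-61*(41 + 121) = -61*162 = -9882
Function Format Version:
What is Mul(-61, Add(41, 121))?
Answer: -9882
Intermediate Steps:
Mul(-61, Add(41, 121)) = Mul(-61, 162) = -9882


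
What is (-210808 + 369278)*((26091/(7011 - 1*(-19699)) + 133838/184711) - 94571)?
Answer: -7393734872797865163/493363081 ≈ -1.4986e+10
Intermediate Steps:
(-210808 + 369278)*((26091/(7011 - 1*(-19699)) + 133838/184711) - 94571) = 158470*((26091/(7011 + 19699) + 133838*(1/184711)) - 94571) = 158470*((26091/26710 + 133838/184711) - 94571) = 158470*(8394107681/4933630810 - 94571) = 158470*(-466570005224829/4933630810) = -7393734872797865163/493363081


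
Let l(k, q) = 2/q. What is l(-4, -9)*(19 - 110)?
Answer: 182/9 ≈ 20.222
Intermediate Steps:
l(-4, -9)*(19 - 110) = (2/(-9))*(19 - 110) = (2*(-⅑))*(-91) = -2/9*(-91) = 182/9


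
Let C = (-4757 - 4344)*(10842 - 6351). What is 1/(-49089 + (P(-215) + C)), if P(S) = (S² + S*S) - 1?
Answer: -1/40829231 ≈ -2.4492e-8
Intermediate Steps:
P(S) = -1 + 2*S² (P(S) = (S² + S²) - 1 = 2*S² - 1 = -1 + 2*S²)
C = -40872591 (C = -9101*4491 = -40872591)
1/(-49089 + (P(-215) + C)) = 1/(-49089 + ((-1 + 2*(-215)²) - 40872591)) = 1/(-49089 + ((-1 + 2*46225) - 40872591)) = 1/(-49089 + ((-1 + 92450) - 40872591)) = 1/(-49089 + (92449 - 40872591)) = 1/(-49089 - 40780142) = 1/(-40829231) = -1/40829231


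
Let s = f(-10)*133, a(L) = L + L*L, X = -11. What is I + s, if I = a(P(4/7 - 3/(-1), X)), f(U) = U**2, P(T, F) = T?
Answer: 652500/49 ≈ 13316.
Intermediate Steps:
a(L) = L + L**2
s = 13300 (s = (-10)**2*133 = 100*133 = 13300)
I = 800/49 (I = (4/7 - 3/(-1))*(1 + (4/7 - 3/(-1))) = (4*(1/7) - 3*(-1))*(1 + (4*(1/7) - 3*(-1))) = (4/7 + 3)*(1 + (4/7 + 3)) = 25*(1 + 25/7)/7 = (25/7)*(32/7) = 800/49 ≈ 16.327)
I + s = 800/49 + 13300 = 652500/49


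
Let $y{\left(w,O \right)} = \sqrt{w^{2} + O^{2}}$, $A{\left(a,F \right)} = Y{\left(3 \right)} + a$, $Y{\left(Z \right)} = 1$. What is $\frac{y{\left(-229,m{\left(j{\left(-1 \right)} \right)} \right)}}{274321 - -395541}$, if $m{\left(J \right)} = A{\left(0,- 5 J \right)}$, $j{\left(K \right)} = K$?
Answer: $\frac{\sqrt{52442}}{669862} \approx 0.00034186$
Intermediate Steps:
$A{\left(a,F \right)} = 1 + a$
$m{\left(J \right)} = 1$ ($m{\left(J \right)} = 1 + 0 = 1$)
$y{\left(w,O \right)} = \sqrt{O^{2} + w^{2}}$
$\frac{y{\left(-229,m{\left(j{\left(-1 \right)} \right)} \right)}}{274321 - -395541} = \frac{\sqrt{1^{2} + \left(-229\right)^{2}}}{274321 - -395541} = \frac{\sqrt{1 + 52441}}{274321 + 395541} = \frac{\sqrt{52442}}{669862}$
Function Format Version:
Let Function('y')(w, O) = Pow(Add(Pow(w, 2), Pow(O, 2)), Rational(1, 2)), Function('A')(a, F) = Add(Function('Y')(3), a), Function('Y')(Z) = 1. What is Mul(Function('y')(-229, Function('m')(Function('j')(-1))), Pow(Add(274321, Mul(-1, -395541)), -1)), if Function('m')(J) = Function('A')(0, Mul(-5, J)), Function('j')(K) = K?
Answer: Mul(Rational(1, 669862), Pow(52442, Rational(1, 2))) ≈ 0.00034186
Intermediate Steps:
Function('A')(a, F) = Add(1, a)
Function('m')(J) = 1 (Function('m')(J) = Add(1, 0) = 1)
Function('y')(w, O) = Pow(Add(Pow(O, 2), Pow(w, 2)), Rational(1, 2))
Mul(Function('y')(-229, Function('m')(Function('j')(-1))), Pow(Add(274321, Mul(-1, -395541)), -1)) = Mul(Pow(Add(Pow(1, 2), Pow(-229, 2)), Rational(1, 2)), Pow(Add(274321, Mul(-1, -395541)), -1)) = Mul(Pow(Add(1, 52441), Rational(1, 2)), Pow(Add(274321, 395541), -1)) = Mul(Pow(52442, Rational(1, 2)), Pow(669862, -1)) = Mul(Pow(52442, Rational(1, 2)), Rational(1, 669862)) = Mul(Rational(1, 669862), Pow(52442, Rational(1, 2)))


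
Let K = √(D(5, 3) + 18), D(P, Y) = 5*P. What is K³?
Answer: 43*√43 ≈ 281.97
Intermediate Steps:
K = √43 (K = √(5*5 + 18) = √(25 + 18) = √43 ≈ 6.5574)
K³ = (√43)³ = 43*√43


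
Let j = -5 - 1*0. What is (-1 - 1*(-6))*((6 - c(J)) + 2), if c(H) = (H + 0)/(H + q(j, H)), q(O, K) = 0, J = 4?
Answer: 35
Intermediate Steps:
j = -5 (j = -5 + 0 = -5)
c(H) = 1 (c(H) = (H + 0)/(H + 0) = H/H = 1)
(-1 - 1*(-6))*((6 - c(J)) + 2) = (-1 - 1*(-6))*((6 - 1*1) + 2) = (-1 + 6)*((6 - 1) + 2) = 5*(5 + 2) = 5*7 = 35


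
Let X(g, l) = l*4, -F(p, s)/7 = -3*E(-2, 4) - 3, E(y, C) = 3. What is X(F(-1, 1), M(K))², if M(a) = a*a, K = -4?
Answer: 4096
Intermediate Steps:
F(p, s) = 84 (F(p, s) = -7*(-3*3 - 3) = -7*(-9 - 3) = -7*(-12) = 84)
M(a) = a²
X(g, l) = 4*l
X(F(-1, 1), M(K))² = (4*(-4)²)² = (4*16)² = 64² = 4096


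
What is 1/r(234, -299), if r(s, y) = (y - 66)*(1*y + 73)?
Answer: 1/82490 ≈ 1.2123e-5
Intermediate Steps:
r(s, y) = (-66 + y)*(73 + y) (r(s, y) = (-66 + y)*(y + 73) = (-66 + y)*(73 + y))
1/r(234, -299) = 1/(-4818 + (-299)² + 7*(-299)) = 1/(-4818 + 89401 - 2093) = 1/82490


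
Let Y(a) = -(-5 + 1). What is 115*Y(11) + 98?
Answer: 558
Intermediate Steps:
Y(a) = 4 (Y(a) = -1*(-4) = 4)
115*Y(11) + 98 = 115*4 + 98 = 460 + 98 = 558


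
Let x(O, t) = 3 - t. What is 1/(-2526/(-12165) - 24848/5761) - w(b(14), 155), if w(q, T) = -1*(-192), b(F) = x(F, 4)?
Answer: -18437673431/95907878 ≈ -192.24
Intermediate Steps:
b(F) = -1 (b(F) = 3 - 1*4 = 3 - 4 = -1)
w(q, T) = 192
1/(-2526/(-12165) - 24848/5761) - w(b(14), 155) = 1/(-2526/(-12165) - 24848/5761) - 1*192 = 1/(-2526*(-1/12165) - 24848*1/5761) - 192 = 1/(842/4055 - 24848/5761) - 192 = 1/(-95907878/23360855) - 192 = -23360855/95907878 - 192 = -18437673431/95907878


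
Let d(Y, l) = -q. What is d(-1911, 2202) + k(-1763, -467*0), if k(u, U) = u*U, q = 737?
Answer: -737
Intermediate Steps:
k(u, U) = U*u
d(Y, l) = -737 (d(Y, l) = -1*737 = -737)
d(-1911, 2202) + k(-1763, -467*0) = -737 - 467*0*(-1763) = -737 + 0*(-1763) = -737 + 0 = -737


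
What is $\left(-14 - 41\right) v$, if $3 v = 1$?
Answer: $- \frac{55}{3} \approx -18.333$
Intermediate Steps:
$v = \frac{1}{3}$ ($v = \frac{1}{3} \cdot 1 = \frac{1}{3} \approx 0.33333$)
$\left(-14 - 41\right) v = \left(-14 - 41\right) \frac{1}{3} = \left(-55\right) \frac{1}{3} = - \frac{55}{3}$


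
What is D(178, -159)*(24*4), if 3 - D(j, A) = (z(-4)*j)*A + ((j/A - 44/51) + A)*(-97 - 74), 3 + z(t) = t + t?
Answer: -29308906944/901 ≈ -3.2529e+7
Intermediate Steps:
z(t) = -3 + 2*t (z(t) = -3 + (t + t) = -3 + 2*t)
D(j, A) = -2457/17 + 171*A + 11*A*j + 171*j/A (D(j, A) = 3 - (((-3 + 2*(-4))*j)*A + ((j/A - 44/51) + A)*(-97 - 74)) = 3 - (((-3 - 8)*j)*A + ((j/A - 44*1/51) + A)*(-171)) = 3 - ((-11*j)*A + ((j/A - 44/51) + A)*(-171)) = 3 - (-11*A*j + ((-44/51 + j/A) + A)*(-171)) = 3 - (-11*A*j + (-44/51 + A + j/A)*(-171)) = 3 - (-11*A*j + (2508/17 - 171*A - 171*j/A)) = 3 - (2508/17 - 171*A - 171*j/A - 11*A*j) = 3 + (-2508/17 + 171*A + 11*A*j + 171*j/A) = -2457/17 + 171*A + 11*A*j + 171*j/A)
D(178, -159)*(24*4) = (-2457/17 + 171*(-159) + 11*(-159)*178 + 171*178/(-159))*(24*4) = (-2457/17 - 27189 - 311322 + 171*178*(-1/159))*96 = (-2457/17 - 27189 - 311322 - 10146/53)*96 = -305301114/901*96 = -29308906944/901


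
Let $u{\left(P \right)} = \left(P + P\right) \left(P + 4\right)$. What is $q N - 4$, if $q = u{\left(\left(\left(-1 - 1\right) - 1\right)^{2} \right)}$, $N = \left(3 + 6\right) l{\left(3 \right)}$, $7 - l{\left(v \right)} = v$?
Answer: $8420$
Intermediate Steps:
$l{\left(v \right)} = 7 - v$
$N = 36$ ($N = \left(3 + 6\right) \left(7 - 3\right) = 9 \left(7 - 3\right) = 9 \cdot 4 = 36$)
$u{\left(P \right)} = 2 P \left(4 + P\right)$
$q = 234$ ($q = 2 \left(\left(-1 - 1\right) - 1\right)^{2} \left(4 + \left(\left(-1 - 1\right) - 1\right)^{2}\right) = 2 \left(-2 - 1\right)^{2} \left(4 + \left(-2 - 1\right)^{2}\right) = 2 \left(-3\right)^{2} \left(4 + \left(-3\right)^{2}\right) = 2 \cdot 9 \left(4 + 9\right) = 2 \cdot 9 \cdot 13 = 234$)
$q N - 4 = 234 \cdot 36 - 4 = 8424 - 4 = 8420$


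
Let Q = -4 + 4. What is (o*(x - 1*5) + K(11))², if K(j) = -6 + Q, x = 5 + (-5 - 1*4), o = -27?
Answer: 56169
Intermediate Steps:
x = -4 (x = 5 + (-5 - 4) = 5 - 9 = -4)
Q = 0
K(j) = -6 (K(j) = -6 + 0 = -6)
(o*(x - 1*5) + K(11))² = (-27*(-4 - 1*5) - 6)² = (-27*(-4 - 5) - 6)² = (-27*(-9) - 6)² = (243 - 6)² = 237² = 56169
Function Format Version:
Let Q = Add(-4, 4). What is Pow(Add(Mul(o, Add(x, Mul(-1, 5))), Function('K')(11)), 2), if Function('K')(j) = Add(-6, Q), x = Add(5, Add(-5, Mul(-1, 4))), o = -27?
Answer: 56169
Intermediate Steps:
x = -4 (x = Add(5, Add(-5, -4)) = Add(5, -9) = -4)
Q = 0
Function('K')(j) = -6 (Function('K')(j) = Add(-6, 0) = -6)
Pow(Add(Mul(o, Add(x, Mul(-1, 5))), Function('K')(11)), 2) = Pow(Add(Mul(-27, Add(-4, Mul(-1, 5))), -6), 2) = Pow(Add(Mul(-27, Add(-4, -5)), -6), 2) = Pow(Add(Mul(-27, -9), -6), 2) = Pow(Add(243, -6), 2) = Pow(237, 2) = 56169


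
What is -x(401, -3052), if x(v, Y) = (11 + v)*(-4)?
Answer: 1648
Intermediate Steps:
x(v, Y) = -44 - 4*v
-x(401, -3052) = -(-44 - 4*401) = -(-44 - 1604) = -1*(-1648) = 1648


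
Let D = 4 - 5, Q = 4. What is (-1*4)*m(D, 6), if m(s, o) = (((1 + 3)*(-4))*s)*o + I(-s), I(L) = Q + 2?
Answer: -408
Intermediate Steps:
D = -1
I(L) = 6 (I(L) = 4 + 2 = 6)
m(s, o) = 6 - 16*o*s (m(s, o) = (((1 + 3)*(-4))*s)*o + 6 = ((4*(-4))*s)*o + 6 = (-16*s)*o + 6 = -16*o*s + 6 = 6 - 16*o*s)
(-1*4)*m(D, 6) = (-1*4)*(6 - 16*6*(-1)) = -4*(6 + 96) = -4*102 = -408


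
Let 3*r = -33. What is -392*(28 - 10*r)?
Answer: -54096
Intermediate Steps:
r = -11 (r = (⅓)*(-33) = -11)
-392*(28 - 10*r) = -392*(28 - 10*(-11)) = -392*(28 + 110) = -392*138 = -54096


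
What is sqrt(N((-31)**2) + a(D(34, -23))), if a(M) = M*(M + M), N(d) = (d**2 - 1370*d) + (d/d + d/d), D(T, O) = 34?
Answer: 3*I*sqrt(43415) ≈ 625.09*I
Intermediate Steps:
N(d) = 2 + d**2 - 1370*d (N(d) = (d**2 - 1370*d) + (1 + 1) = (d**2 - 1370*d) + 2 = 2 + d**2 - 1370*d)
a(M) = 2*M**2 (a(M) = M*(2*M) = 2*M**2)
sqrt(N((-31)**2) + a(D(34, -23))) = sqrt((2 + ((-31)**2)**2 - 1370*(-31)**2) + 2*34**2) = sqrt((2 + 961**2 - 1370*961) + 2*1156) = sqrt((2 + 923521 - 1316570) + 2312) = sqrt(-393047 + 2312) = sqrt(-390735) = 3*I*sqrt(43415)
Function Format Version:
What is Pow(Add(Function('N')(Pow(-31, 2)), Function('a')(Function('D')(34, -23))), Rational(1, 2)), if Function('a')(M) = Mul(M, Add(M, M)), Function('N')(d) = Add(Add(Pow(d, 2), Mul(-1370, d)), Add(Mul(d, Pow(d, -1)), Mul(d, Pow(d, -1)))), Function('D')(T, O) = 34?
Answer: Mul(3, I, Pow(43415, Rational(1, 2))) ≈ Mul(625.09, I)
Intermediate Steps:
Function('N')(d) = Add(2, Pow(d, 2), Mul(-1370, d)) (Function('N')(d) = Add(Add(Pow(d, 2), Mul(-1370, d)), Add(1, 1)) = Add(Add(Pow(d, 2), Mul(-1370, d)), 2) = Add(2, Pow(d, 2), Mul(-1370, d)))
Function('a')(M) = Mul(2, Pow(M, 2)) (Function('a')(M) = Mul(M, Mul(2, M)) = Mul(2, Pow(M, 2)))
Pow(Add(Function('N')(Pow(-31, 2)), Function('a')(Function('D')(34, -23))), Rational(1, 2)) = Pow(Add(Add(2, Pow(Pow(-31, 2), 2), Mul(-1370, Pow(-31, 2))), Mul(2, Pow(34, 2))), Rational(1, 2)) = Pow(Add(Add(2, Pow(961, 2), Mul(-1370, 961)), Mul(2, 1156)), Rational(1, 2)) = Pow(Add(Add(2, 923521, -1316570), 2312), Rational(1, 2)) = Pow(Add(-393047, 2312), Rational(1, 2)) = Pow(-390735, Rational(1, 2)) = Mul(3, I, Pow(43415, Rational(1, 2)))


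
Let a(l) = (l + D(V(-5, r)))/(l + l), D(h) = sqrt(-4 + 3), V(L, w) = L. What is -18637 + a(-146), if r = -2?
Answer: -37273/2 - I/292 ≈ -18637.0 - 0.0034247*I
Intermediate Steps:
D(h) = I (D(h) = sqrt(-1) = I)
a(l) = (I + l)/(2*l) (a(l) = (l + I)/(l + l) = (I + l)/((2*l)) = (I + l)*(1/(2*l)) = (I + l)/(2*l))
-18637 + a(-146) = -18637 + (1/2)*(I - 146)/(-146) = -18637 + (1/2)*(-1/146)*(-146 + I) = -18637 + (1/2 - I/292) = -37273/2 - I/292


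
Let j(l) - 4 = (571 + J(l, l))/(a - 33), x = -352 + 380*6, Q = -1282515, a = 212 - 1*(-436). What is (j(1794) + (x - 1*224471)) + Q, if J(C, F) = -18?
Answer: -925607657/615 ≈ -1.5051e+6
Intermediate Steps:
a = 648 (a = 212 + 436 = 648)
x = 1928 (x = -352 + 2280 = 1928)
j(l) = 3013/615 (j(l) = 4 + (571 - 18)/(648 - 33) = 4 + 553/615 = 3013/615)
(j(1794) + (x - 1*224471)) + Q = (3013/615 + (1928 - 1*224471)) - 1282515 = (3013/615 + (1928 - 224471)) - 1282515 = (3013/615 - 222543) - 1282515 = -136860932/615 - 1282515 = -925607657/615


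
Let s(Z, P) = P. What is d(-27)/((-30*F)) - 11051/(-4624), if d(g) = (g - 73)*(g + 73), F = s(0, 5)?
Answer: 458561/13872 ≈ 33.057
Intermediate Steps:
F = 5
d(g) = (-73 + g)*(73 + g)
d(-27)/((-30*F)) - 11051/(-4624) = (-5329 + (-27)**2)/((-30*5)) - 11051/(-4624) = (-5329 + 729)/(-150) - 11051*(-1/4624) = -4600*(-1/150) + 11051/4624 = 92/3 + 11051/4624 = 458561/13872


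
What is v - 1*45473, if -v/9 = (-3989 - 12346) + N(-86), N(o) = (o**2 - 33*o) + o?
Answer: 10210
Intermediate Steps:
N(o) = o**2 - 32*o
v = 55683 (v = -9*((-3989 - 12346) - 86*(-32 - 86)) = -9*(-16335 - 86*(-118)) = -9*(-16335 + 10148) = -9*(-6187) = 55683)
v - 1*45473 = 55683 - 1*45473 = 55683 - 45473 = 10210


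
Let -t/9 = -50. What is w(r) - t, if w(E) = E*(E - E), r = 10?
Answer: -450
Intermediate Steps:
t = 450 (t = -9*(-50) = 450)
w(E) = 0 (w(E) = E*0 = 0)
w(r) - t = 0 - 1*450 = 0 - 450 = -450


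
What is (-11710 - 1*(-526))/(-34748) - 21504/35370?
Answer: -14651788/51209865 ≈ -0.28611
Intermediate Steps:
(-11710 - 1*(-526))/(-34748) - 21504/35370 = (-11710 + 526)*(-1/34748) - 21504*1/35370 = -11184*(-1/34748) - 3584/5895 = 2796/8687 - 3584/5895 = -14651788/51209865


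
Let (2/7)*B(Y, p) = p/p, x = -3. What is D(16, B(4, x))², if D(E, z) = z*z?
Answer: 2401/16 ≈ 150.06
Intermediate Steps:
B(Y, p) = 7/2 (B(Y, p) = 7*(p/p)/2 = (7/2)*1 = 7/2)
D(E, z) = z²
D(16, B(4, x))² = ((7/2)²)² = (49/4)² = 2401/16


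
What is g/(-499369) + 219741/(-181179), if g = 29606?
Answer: -38365276301/30158392017 ≈ -1.2721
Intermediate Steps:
g/(-499369) + 219741/(-181179) = 29606/(-499369) + 219741/(-181179) = 29606*(-1/499369) + 219741*(-1/181179) = -29606/499369 - 73247/60393 = -38365276301/30158392017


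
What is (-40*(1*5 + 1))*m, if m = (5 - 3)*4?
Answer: -1920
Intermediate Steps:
m = 8 (m = 2*4 = 8)
(-40*(1*5 + 1))*m = -40*(1*5 + 1)*8 = -40*(5 + 1)*8 = -40*6*8 = -240*8 = -1920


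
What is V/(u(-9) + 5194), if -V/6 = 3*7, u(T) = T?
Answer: -126/5185 ≈ -0.024301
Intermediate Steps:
V = -126 (V = -18*7 = -6*21 = -126)
V/(u(-9) + 5194) = -126/(-9 + 5194) = -126/5185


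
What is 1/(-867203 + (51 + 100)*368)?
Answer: -1/811635 ≈ -1.2321e-6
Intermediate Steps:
1/(-867203 + (51 + 100)*368) = 1/(-867203 + 151*368) = 1/(-867203 + 55568) = 1/(-811635) = -1/811635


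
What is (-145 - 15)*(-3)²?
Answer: -1440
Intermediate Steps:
(-145 - 15)*(-3)² = -160*9 = -1440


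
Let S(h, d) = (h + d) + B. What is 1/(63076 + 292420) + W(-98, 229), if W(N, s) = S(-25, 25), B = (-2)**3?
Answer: -2843967/355496 ≈ -8.0000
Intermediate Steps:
B = -8
S(h, d) = -8 + d + h (S(h, d) = (h + d) - 8 = (d + h) - 8 = -8 + d + h)
W(N, s) = -8 (W(N, s) = -8 + 25 - 25 = -8)
1/(63076 + 292420) + W(-98, 229) = 1/(63076 + 292420) - 8 = 1/355496 - 8 = -2843967/355496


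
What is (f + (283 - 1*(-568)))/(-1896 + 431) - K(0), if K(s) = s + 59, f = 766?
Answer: -88052/1465 ≈ -60.104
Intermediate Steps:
K(s) = 59 + s
(f + (283 - 1*(-568)))/(-1896 + 431) - K(0) = (766 + (283 - 1*(-568)))/(-1896 + 431) - (59 + 0) = (766 + (283 + 568))/(-1465) - 1*59 = (766 + 851)*(-1/1465) - 59 = 1617*(-1/1465) - 59 = -1617/1465 - 59 = -88052/1465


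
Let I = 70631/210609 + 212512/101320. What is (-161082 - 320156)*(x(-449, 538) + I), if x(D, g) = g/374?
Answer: -3215458126131044/1725940755 ≈ -1.8630e+6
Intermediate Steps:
x(D, g) = g/374 (x(D, g) = g*(1/374) = g/374)
I = 6489159091/2667362985 (I = 70631*(1/210609) + 212512*(1/101320) = 70631/210609 + 26564/12665 = 6489159091/2667362985 ≈ 2.4328)
(-161082 - 320156)*(x(-449, 538) + I) = (-161082 - 320156)*((1/374)*538 + 6489159091/2667362985) = -481238*(269/187 + 6489159091/2667362985) = -481238*6681638038/1725940755 = -3215458126131044/1725940755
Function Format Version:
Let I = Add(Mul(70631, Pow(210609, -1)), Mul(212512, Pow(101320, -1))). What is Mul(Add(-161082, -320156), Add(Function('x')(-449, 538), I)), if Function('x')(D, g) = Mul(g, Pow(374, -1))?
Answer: Rational(-3215458126131044, 1725940755) ≈ -1.8630e+6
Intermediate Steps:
Function('x')(D, g) = Mul(Rational(1, 374), g) (Function('x')(D, g) = Mul(g, Rational(1, 374)) = Mul(Rational(1, 374), g))
I = Rational(6489159091, 2667362985) (I = Add(Mul(70631, Rational(1, 210609)), Mul(212512, Rational(1, 101320))) = Add(Rational(70631, 210609), Rational(26564, 12665)) = Rational(6489159091, 2667362985) ≈ 2.4328)
Mul(Add(-161082, -320156), Add(Function('x')(-449, 538), I)) = Mul(Add(-161082, -320156), Add(Mul(Rational(1, 374), 538), Rational(6489159091, 2667362985))) = Mul(-481238, Add(Rational(269, 187), Rational(6489159091, 2667362985))) = Mul(-481238, Rational(6681638038, 1725940755)) = Rational(-3215458126131044, 1725940755)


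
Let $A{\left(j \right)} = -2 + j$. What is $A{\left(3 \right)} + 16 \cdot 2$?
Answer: $33$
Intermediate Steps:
$A{\left(3 \right)} + 16 \cdot 2 = \left(-2 + 3\right) + 16 \cdot 2 = 1 + 32 = 33$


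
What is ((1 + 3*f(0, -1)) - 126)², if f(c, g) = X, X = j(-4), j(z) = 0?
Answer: 15625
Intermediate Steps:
X = 0
f(c, g) = 0
((1 + 3*f(0, -1)) - 126)² = ((1 + 3*0) - 126)² = ((1 + 0) - 126)² = (1 - 126)² = (-125)² = 15625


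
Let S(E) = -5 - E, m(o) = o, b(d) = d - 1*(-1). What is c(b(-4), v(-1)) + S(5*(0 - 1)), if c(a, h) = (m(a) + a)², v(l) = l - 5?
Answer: 36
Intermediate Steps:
b(d) = 1 + d (b(d) = d + 1 = 1 + d)
v(l) = -5 + l
c(a, h) = 4*a² (c(a, h) = (a + a)² = (2*a)² = 4*a²)
c(b(-4), v(-1)) + S(5*(0 - 1)) = 4*(1 - 4)² + (-5 - 5*(0 - 1)) = 4*(-3)² + (-5 - 5*(-1)) = 4*9 + (-5 - 1*(-5)) = 36 + (-5 + 5) = 36 + 0 = 36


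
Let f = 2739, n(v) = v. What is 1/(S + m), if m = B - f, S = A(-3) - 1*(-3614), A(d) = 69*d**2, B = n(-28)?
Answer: 1/1468 ≈ 0.00068120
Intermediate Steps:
B = -28
S = 4235 (S = 69*(-3)**2 - 1*(-3614) = 69*9 + 3614 = 621 + 3614 = 4235)
m = -2767 (m = -28 - 1*2739 = -28 - 2739 = -2767)
1/(S + m) = 1/(4235 - 2767) = 1/1468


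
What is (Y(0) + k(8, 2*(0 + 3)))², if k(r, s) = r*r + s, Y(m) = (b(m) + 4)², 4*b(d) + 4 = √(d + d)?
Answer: 6241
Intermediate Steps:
b(d) = -1 + √2*√d/4 (b(d) = -1 + √(d + d)/4 = -1 + √(2*d)/4 = -1 + (√2*√d)/4 = -1 + √2*√d/4)
Y(m) = (3 + √2*√m/4)² (Y(m) = ((-1 + √2*√m/4) + 4)² = (3 + √2*√m/4)²)
k(r, s) = s + r² (k(r, s) = r² + s = s + r²)
(Y(0) + k(8, 2*(0 + 3)))² = ((12 + √2*√0)²/16 + (2*(0 + 3) + 8²))² = ((12 + √2*0)²/16 + (2*3 + 64))² = ((12 + 0)²/16 + (6 + 64))² = ((1/16)*12² + 70)² = ((1/16)*144 + 70)² = (9 + 70)² = 79² = 6241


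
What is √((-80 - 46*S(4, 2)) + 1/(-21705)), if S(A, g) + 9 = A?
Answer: √70666032045/21705 ≈ 12.247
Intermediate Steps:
S(A, g) = -9 + A
√((-80 - 46*S(4, 2)) + 1/(-21705)) = √((-80 - 46*(-9 + 4)) + 1/(-21705)) = √((-80 - 46*(-5)) - 1/21705) = √((-80 + 230) - 1/21705) = √(150 - 1/21705) = √(3255749/21705) = √70666032045/21705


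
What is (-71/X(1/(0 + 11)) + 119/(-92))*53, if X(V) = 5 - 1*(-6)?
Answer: -415573/1012 ≈ -410.65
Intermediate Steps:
X(V) = 11 (X(V) = 5 + 6 = 11)
(-71/X(1/(0 + 11)) + 119/(-92))*53 = (-71/11 + 119/(-92))*53 = (-71*1/11 + 119*(-1/92))*53 = (-71/11 - 119/92)*53 = -7841/1012*53 = -415573/1012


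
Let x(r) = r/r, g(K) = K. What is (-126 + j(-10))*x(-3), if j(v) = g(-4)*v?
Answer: -86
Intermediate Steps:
x(r) = 1
j(v) = -4*v
(-126 + j(-10))*x(-3) = (-126 - 4*(-10))*1 = (-126 + 40)*1 = -86*1 = -86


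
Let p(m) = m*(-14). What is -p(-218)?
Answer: -3052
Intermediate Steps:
p(m) = -14*m
-p(-218) = -(-14)*(-218) = -1*3052 = -3052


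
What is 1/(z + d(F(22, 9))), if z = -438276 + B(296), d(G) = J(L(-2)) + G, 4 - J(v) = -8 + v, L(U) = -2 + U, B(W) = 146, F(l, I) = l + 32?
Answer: -1/438060 ≈ -2.2828e-6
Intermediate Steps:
F(l, I) = 32 + l
J(v) = 12 - v (J(v) = 4 - (-8 + v) = 4 + (8 - v) = 12 - v)
d(G) = 16 + G (d(G) = (12 - (-2 - 2)) + G = (12 - 1*(-4)) + G = (12 + 4) + G = 16 + G)
z = -438130 (z = -438276 + 146 = -438130)
1/(z + d(F(22, 9))) = 1/(-438130 + (16 + (32 + 22))) = 1/(-438130 + (16 + 54)) = 1/(-438130 + 70) = 1/(-438060) = -1/438060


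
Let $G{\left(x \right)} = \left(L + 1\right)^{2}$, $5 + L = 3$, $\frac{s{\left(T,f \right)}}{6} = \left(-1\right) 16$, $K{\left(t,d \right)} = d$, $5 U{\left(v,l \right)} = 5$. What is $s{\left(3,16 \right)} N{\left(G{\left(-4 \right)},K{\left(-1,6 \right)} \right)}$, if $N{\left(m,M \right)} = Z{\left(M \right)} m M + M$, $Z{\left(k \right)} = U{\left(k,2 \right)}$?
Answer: $-1152$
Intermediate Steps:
$U{\left(v,l \right)} = 1$ ($U{\left(v,l \right)} = \frac{1}{5} \cdot 5 = 1$)
$s{\left(T,f \right)} = -96$ ($s{\left(T,f \right)} = 6 \left(\left(-1\right) 16\right) = 6 \left(-16\right) = -96$)
$L = -2$ ($L = -5 + 3 = -2$)
$Z{\left(k \right)} = 1$
$G{\left(x \right)} = 1$ ($G{\left(x \right)} = \left(-2 + 1\right)^{2} = \left(-1\right)^{2} = 1$)
$N{\left(m,M \right)} = M + M m$ ($N{\left(m,M \right)} = 1 m M + M = m M + M = M m + M = M + M m$)
$s{\left(3,16 \right)} N{\left(G{\left(-4 \right)},K{\left(-1,6 \right)} \right)} = - 96 \cdot 6 \left(1 + 1\right) = - 96 \cdot 6 \cdot 2 = \left(-96\right) 12 = -1152$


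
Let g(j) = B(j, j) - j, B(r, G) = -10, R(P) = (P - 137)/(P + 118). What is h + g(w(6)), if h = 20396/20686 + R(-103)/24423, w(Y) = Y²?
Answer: -11371025828/252607089 ≈ -45.015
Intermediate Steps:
R(P) = (-137 + P)/(118 + P)
g(j) = -10 - j
h = 248900266/252607089 (h = 20396/20686 + ((-137 - 103)/(118 - 103))/24423 = 20396*(1/20686) + (-240/15)*(1/24423) = 10198/10343 + ((1/15)*(-240))*(1/24423) = 10198/10343 - 16*1/24423 = 10198/10343 - 16/24423 = 248900266/252607089 ≈ 0.98533)
h + g(w(6)) = 248900266/252607089 + (-10 - 1*6²) = 248900266/252607089 + (-10 - 1*36) = 248900266/252607089 + (-10 - 36) = 248900266/252607089 - 46 = -11371025828/252607089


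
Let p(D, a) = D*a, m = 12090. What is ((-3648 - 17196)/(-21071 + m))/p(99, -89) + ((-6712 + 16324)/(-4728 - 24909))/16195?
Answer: -1493290728/5268537366785 ≈ -0.00028344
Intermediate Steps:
((-3648 - 17196)/(-21071 + m))/p(99, -89) + ((-6712 + 16324)/(-4728 - 24909))/16195 = ((-3648 - 17196)/(-21071 + 12090))/((99*(-89))) + ((-6712 + 16324)/(-4728 - 24909))/16195 = -20844/(-8981)/(-8811) + (9612/(-29637))*(1/16195) = -20844*(-1/8981)*(-1/8811) + (9612*(-1/29637))*(1/16195) = (20844/8981)*(-1/8811) - 12/37*1/16195 = -2316/8792399 - 12/599215 = -1493290728/5268537366785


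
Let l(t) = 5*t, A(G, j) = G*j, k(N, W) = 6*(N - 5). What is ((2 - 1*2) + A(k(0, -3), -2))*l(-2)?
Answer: -600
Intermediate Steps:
k(N, W) = -30 + 6*N (k(N, W) = 6*(-5 + N) = -30 + 6*N)
((2 - 1*2) + A(k(0, -3), -2))*l(-2) = ((2 - 1*2) + (-30 + 6*0)*(-2))*(5*(-2)) = ((2 - 2) + (-30 + 0)*(-2))*(-10) = (0 - 30*(-2))*(-10) = (0 + 60)*(-10) = 60*(-10) = -600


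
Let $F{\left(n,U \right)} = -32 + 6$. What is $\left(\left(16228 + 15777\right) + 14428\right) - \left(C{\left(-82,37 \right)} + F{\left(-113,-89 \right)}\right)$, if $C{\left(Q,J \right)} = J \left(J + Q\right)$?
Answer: $48124$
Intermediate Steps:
$F{\left(n,U \right)} = -26$
$\left(\left(16228 + 15777\right) + 14428\right) - \left(C{\left(-82,37 \right)} + F{\left(-113,-89 \right)}\right) = \left(\left(16228 + 15777\right) + 14428\right) - \left(37 \left(37 - 82\right) - 26\right) = \left(32005 + 14428\right) - \left(37 \left(-45\right) - 26\right) = 46433 - \left(-1665 - 26\right) = 46433 - -1691 = 46433 + 1691 = 48124$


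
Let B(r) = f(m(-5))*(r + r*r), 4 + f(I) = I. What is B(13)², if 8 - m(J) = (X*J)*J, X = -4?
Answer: 358269184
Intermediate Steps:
m(J) = 8 + 4*J² (m(J) = 8 - (-4*J)*J = 8 - (-4)*J² = 8 + 4*J²)
f(I) = -4 + I
B(r) = 104*r + 104*r² (B(r) = (-4 + (8 + 4*(-5)²))*(r + r*r) = (-4 + (8 + 4*25))*(r + r²) = (-4 + (8 + 100))*(r + r²) = (-4 + 108)*(r + r²) = 104*(r + r²) = 104*r + 104*r²)
B(13)² = (104*13*(1 + 13))² = (104*13*14)² = 18928² = 358269184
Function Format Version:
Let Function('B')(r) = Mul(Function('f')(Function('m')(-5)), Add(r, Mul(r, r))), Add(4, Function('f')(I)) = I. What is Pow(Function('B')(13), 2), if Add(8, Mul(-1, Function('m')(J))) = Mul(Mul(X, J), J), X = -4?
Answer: 358269184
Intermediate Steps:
Function('m')(J) = Add(8, Mul(4, Pow(J, 2))) (Function('m')(J) = Add(8, Mul(-1, Mul(Mul(-4, J), J))) = Add(8, Mul(-1, Mul(-4, Pow(J, 2)))) = Add(8, Mul(4, Pow(J, 2))))
Function('f')(I) = Add(-4, I)
Function('B')(r) = Add(Mul(104, r), Mul(104, Pow(r, 2))) (Function('B')(r) = Mul(Add(-4, Add(8, Mul(4, Pow(-5, 2)))), Add(r, Mul(r, r))) = Mul(Add(-4, Add(8, Mul(4, 25))), Add(r, Pow(r, 2))) = Mul(Add(-4, Add(8, 100)), Add(r, Pow(r, 2))) = Mul(Add(-4, 108), Add(r, Pow(r, 2))) = Mul(104, Add(r, Pow(r, 2))) = Add(Mul(104, r), Mul(104, Pow(r, 2))))
Pow(Function('B')(13), 2) = Pow(Mul(104, 13, Add(1, 13)), 2) = Pow(Mul(104, 13, 14), 2) = Pow(18928, 2) = 358269184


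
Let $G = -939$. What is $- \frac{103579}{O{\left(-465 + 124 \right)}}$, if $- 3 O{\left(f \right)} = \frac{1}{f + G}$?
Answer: $-397743360$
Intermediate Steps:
$O{\left(f \right)} = - \frac{1}{3 \left(-939 + f\right)}$ ($O{\left(f \right)} = - \frac{1}{3 \left(f - 939\right)} = - \frac{1}{3 \left(-939 + f\right)}$)
$- \frac{103579}{O{\left(-465 + 124 \right)}} = - \frac{103579}{\left(-1\right) \frac{1}{-2817 + 3 \left(-465 + 124\right)}} = - \frac{103579}{\left(-1\right) \frac{1}{-2817 + 3 \left(-341\right)}} = - \frac{103579}{\left(-1\right) \frac{1}{-2817 - 1023}} = - \frac{103579}{\left(-1\right) \frac{1}{-3840}} = - \frac{103579}{\left(-1\right) \left(- \frac{1}{3840}\right)} = - 103579 \frac{1}{\frac{1}{3840}} = \left(-103579\right) 3840 = -397743360$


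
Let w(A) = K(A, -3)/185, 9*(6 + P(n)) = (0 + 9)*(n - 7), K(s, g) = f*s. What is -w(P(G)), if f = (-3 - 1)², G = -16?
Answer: 464/185 ≈ 2.5081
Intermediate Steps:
f = 16 (f = (-4)² = 16)
K(s, g) = 16*s
P(n) = -13 + n (P(n) = -6 + ((0 + 9)*(n - 7))/9 = -6 + (9*(-7 + n))/9 = -6 + (-63 + 9*n)/9 = -6 + (-7 + n) = -13 + n)
w(A) = 16*A/185 (w(A) = (16*A)/185 = (16*A)*(1/185) = 16*A/185)
-w(P(G)) = -16*(-13 - 16)/185 = -16*(-29)/185 = -1*(-464/185) = 464/185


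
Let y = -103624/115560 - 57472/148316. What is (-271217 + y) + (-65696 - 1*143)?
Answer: -180529956009727/535606155 ≈ -3.3706e+5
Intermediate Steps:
y = -687830047/535606155 (y = -103624*1/115560 - 57472*1/148316 = -12953/14445 - 14368/37079 = -687830047/535606155 ≈ -1.2842)
(-271217 + y) + (-65696 - 1*143) = (-271217 - 687830047/535606155) + (-65696 - 1*143) = -145266182370682/535606155 + (-65696 - 143) = -145266182370682/535606155 - 65839 = -180529956009727/535606155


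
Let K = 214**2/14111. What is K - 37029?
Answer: -522470423/14111 ≈ -37026.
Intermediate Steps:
K = 45796/14111 (K = 45796*(1/14111) = 45796/14111 ≈ 3.2454)
K - 37029 = 45796/14111 - 37029 = -522470423/14111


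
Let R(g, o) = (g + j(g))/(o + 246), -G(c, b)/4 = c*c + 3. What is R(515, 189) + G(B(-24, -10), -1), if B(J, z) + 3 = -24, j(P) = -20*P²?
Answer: -438511/29 ≈ -15121.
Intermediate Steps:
B(J, z) = -27 (B(J, z) = -3 - 24 = -27)
G(c, b) = -12 - 4*c² (G(c, b) = -4*(c*c + 3) = -4*(c² + 3) = -4*(3 + c²) = -12 - 4*c²)
R(g, o) = (g - 20*g²)/(246 + o) (R(g, o) = (g - 20*g²)/(o + 246) = (g - 20*g²)/(246 + o))
R(515, 189) + G(B(-24, -10), -1) = 515*(1 - 20*515)/(246 + 189) + (-12 - 4*(-27)²) = 515*(1 - 10300)/435 + (-12 - 4*729) = 515*(1/435)*(-10299) + (-12 - 2916) = -353599/29 - 2928 = -438511/29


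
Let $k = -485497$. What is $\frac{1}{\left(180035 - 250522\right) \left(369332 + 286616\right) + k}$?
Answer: $- \frac{1}{46236292173} \approx -2.1628 \cdot 10^{-11}$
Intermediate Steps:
$\frac{1}{\left(180035 - 250522\right) \left(369332 + 286616\right) + k} = \frac{1}{\left(180035 - 250522\right) \left(369332 + 286616\right) - 485497} = \frac{1}{\left(-70487\right) 655948 - 485497} = \frac{1}{-46235806676 - 485497} = \frac{1}{-46236292173} = - \frac{1}{46236292173}$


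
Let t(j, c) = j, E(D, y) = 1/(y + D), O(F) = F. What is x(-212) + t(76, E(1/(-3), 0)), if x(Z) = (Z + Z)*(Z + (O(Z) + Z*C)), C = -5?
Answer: -269588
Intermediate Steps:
E(D, y) = 1/(D + y)
x(Z) = -6*Z² (x(Z) = (Z + Z)*(Z + (Z + Z*(-5))) = (2*Z)*(Z + (Z - 5*Z)) = (2*Z)*(Z - 4*Z) = (2*Z)*(-3*Z) = -6*Z²)
x(-212) + t(76, E(1/(-3), 0)) = -6*(-212)² + 76 = -6*44944 + 76 = -269664 + 76 = -269588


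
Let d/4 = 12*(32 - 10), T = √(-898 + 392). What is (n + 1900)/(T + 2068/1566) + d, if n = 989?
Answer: 15048343209/14149645 - 1771214121*I*√506/311292190 ≈ 1063.5 - 127.99*I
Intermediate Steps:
T = I*√506 (T = √(-506) = I*√506 ≈ 22.494*I)
d = 1056 (d = 4*(12*(32 - 10)) = 4*(12*22) = 4*264 = 1056)
(n + 1900)/(T + 2068/1566) + d = (989 + 1900)/(I*√506 + 2068/1566) + 1056 = 2889/(I*√506 + 2068*(1/1566)) + 1056 = 2889/(I*√506 + 1034/783) + 1056 = 2889/(1034/783 + I*√506) + 1056 = 1056 + 2889/(1034/783 + I*√506)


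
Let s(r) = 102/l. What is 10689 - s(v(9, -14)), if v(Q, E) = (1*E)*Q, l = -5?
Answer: 53547/5 ≈ 10709.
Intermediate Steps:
v(Q, E) = E*Q
s(r) = -102/5 (s(r) = 102/(-5) = 102*(-1/5) = -102/5)
10689 - s(v(9, -14)) = 10689 - 1*(-102/5) = 10689 + 102/5 = 53547/5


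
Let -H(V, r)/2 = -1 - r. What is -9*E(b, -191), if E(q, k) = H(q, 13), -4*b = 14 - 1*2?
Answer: -252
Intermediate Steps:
H(V, r) = 2 + 2*r (H(V, r) = -2*(-1 - r) = 2 + 2*r)
b = -3 (b = -(14 - 1*2)/4 = -(14 - 2)/4 = -1/4*12 = -3)
E(q, k) = 28 (E(q, k) = 2 + 2*13 = 2 + 26 = 28)
-9*E(b, -191) = -9*28 = -252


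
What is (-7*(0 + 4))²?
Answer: 784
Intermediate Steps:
(-7*(0 + 4))² = (-7*4)² = (-28)² = 784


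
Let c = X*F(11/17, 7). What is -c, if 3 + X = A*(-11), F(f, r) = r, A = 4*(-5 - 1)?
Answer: -1827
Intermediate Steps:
A = -24 (A = 4*(-6) = -24)
X = 261 (X = -3 - 24*(-11) = -3 + 264 = 261)
c = 1827 (c = 261*7 = 1827)
-c = -1*1827 = -1827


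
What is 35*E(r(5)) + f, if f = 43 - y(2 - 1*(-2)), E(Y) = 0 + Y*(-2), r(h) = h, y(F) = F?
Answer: -311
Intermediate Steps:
E(Y) = -2*Y (E(Y) = 0 - 2*Y = -2*Y)
f = 39 (f = 43 - (2 - 1*(-2)) = 43 - (2 + 2) = 43 - 1*4 = 43 - 4 = 39)
35*E(r(5)) + f = 35*(-2*5) + 39 = 35*(-10) + 39 = -350 + 39 = -311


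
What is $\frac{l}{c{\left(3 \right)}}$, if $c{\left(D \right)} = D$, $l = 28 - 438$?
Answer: $- \frac{410}{3} \approx -136.67$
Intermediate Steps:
$l = -410$ ($l = 28 - 438 = -410$)
$\frac{l}{c{\left(3 \right)}} = - \frac{410}{3}$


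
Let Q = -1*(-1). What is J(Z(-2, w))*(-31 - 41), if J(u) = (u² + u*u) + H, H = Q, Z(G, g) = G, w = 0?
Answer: -648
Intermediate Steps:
Q = 1
H = 1
J(u) = 1 + 2*u² (J(u) = (u² + u*u) + 1 = (u² + u²) + 1 = 2*u² + 1 = 1 + 2*u²)
J(Z(-2, w))*(-31 - 41) = (1 + 2*(-2)²)*(-31 - 41) = (1 + 2*4)*(-72) = (1 + 8)*(-72) = 9*(-72) = -648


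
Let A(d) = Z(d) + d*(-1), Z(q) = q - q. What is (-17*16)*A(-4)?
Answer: -1088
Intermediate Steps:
Z(q) = 0
A(d) = -d (A(d) = 0 + d*(-1) = 0 - d = -d)
(-17*16)*A(-4) = (-17*16)*(-1*(-4)) = -272*4 = -1088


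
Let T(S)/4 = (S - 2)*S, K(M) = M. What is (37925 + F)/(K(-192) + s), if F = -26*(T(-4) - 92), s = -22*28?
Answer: -37821/808 ≈ -46.808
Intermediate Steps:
s = -616
T(S) = 4*S*(-2 + S) (T(S) = 4*((S - 2)*S) = 4*((-2 + S)*S) = 4*(S*(-2 + S)) = 4*S*(-2 + S))
F = -104 (F = -26*(4*(-4)*(-2 - 4) - 92) = -26*(4*(-4)*(-6) - 92) = -26*(96 - 92) = -26*4 = -104)
(37925 + F)/(K(-192) + s) = (37925 - 104)/(-192 - 616) = 37821/(-808) = 37821*(-1/808) = -37821/808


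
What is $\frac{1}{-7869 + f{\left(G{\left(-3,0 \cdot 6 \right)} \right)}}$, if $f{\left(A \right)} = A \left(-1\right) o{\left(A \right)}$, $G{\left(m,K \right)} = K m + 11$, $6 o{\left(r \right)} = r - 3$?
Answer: $- \frac{3}{23651} \approx -0.00012684$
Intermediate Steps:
$o{\left(r \right)} = - \frac{1}{2} + \frac{r}{6}$ ($o{\left(r \right)} = \frac{r - 3}{6} = \frac{-3 + r}{6} = - \frac{1}{2} + \frac{r}{6}$)
$G{\left(m,K \right)} = 11 + K m$
$f{\left(A \right)} = - A \left(- \frac{1}{2} + \frac{A}{6}\right)$ ($f{\left(A \right)} = A \left(-1\right) \left(- \frac{1}{2} + \frac{A}{6}\right) = - A \left(- \frac{1}{2} + \frac{A}{6}\right)$)
$\frac{1}{-7869 + f{\left(G{\left(-3,0 \cdot 6 \right)} \right)}} = \frac{1}{-7869 + \frac{\left(11 + 0 \cdot 6 \left(-3\right)\right) \left(3 - \left(11 + 0 \cdot 6 \left(-3\right)\right)\right)}{6}} = \frac{1}{-7869 + \frac{\left(11 + 0 \left(-3\right)\right) \left(3 - \left(11 + 0 \left(-3\right)\right)\right)}{6}} = \frac{1}{-7869 + \frac{\left(11 + 0\right) \left(3 - \left(11 + 0\right)\right)}{6}} = \frac{1}{-7869 + \frac{1}{6} \cdot 11 \left(3 - 11\right)} = \frac{1}{-7869 + \frac{1}{6} \cdot 11 \left(-8\right)} = \frac{1}{-7869 - \frac{44}{3}} = \frac{1}{- \frac{23651}{3}} = - \frac{3}{23651}$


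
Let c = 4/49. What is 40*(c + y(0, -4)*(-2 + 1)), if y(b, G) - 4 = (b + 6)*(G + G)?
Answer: 86400/49 ≈ 1763.3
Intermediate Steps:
y(b, G) = 4 + 2*G*(6 + b) (y(b, G) = 4 + (b + 6)*(G + G) = 4 + (6 + b)*(2*G) = 4 + 2*G*(6 + b))
c = 4/49 (c = 4*(1/49) = 4/49 ≈ 0.081633)
40*(c + y(0, -4)*(-2 + 1)) = 40*(4/49 + (4 + 12*(-4) + 2*(-4)*0)*(-2 + 1)) = 40*(4/49 + (4 - 48 + 0)*(-1)) = 40*(4/49 - 44*(-1)) = 40*(4/49 + 44) = 40*(2160/49) = 86400/49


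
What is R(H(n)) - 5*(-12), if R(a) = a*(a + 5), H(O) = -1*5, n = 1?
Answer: 60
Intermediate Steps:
H(O) = -5
R(a) = a*(5 + a)
R(H(n)) - 5*(-12) = -5*(5 - 5) - 5*(-12) = -5*0 + 60 = 0 + 60 = 60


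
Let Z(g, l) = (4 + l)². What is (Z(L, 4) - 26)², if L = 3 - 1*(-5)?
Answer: 1444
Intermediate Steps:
L = 8 (L = 3 + 5 = 8)
(Z(L, 4) - 26)² = ((4 + 4)² - 26)² = (8² - 26)² = (64 - 26)² = 38² = 1444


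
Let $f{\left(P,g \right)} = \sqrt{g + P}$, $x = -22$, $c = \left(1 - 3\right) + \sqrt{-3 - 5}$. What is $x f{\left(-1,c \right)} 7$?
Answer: $- 154 \sqrt{-3 + 2 i \sqrt{2}} \approx -115.4 - 290.63 i$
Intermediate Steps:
$c = -2 + 2 i \sqrt{2}$ ($c = -2 + \sqrt{-8} = -2 + 2 i \sqrt{2} \approx -2.0 + 2.8284 i$)
$f{\left(P,g \right)} = \sqrt{P + g}$
$x f{\left(-1,c \right)} 7 = - 22 \sqrt{-1 - \left(2 - 2 i \sqrt{2}\right)} 7 = - 22 \sqrt{-3 + 2 i \sqrt{2}} \cdot 7 = - 22 \cdot 7 \sqrt{-3 + 2 i \sqrt{2}} = - 154 \sqrt{-3 + 2 i \sqrt{2}}$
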